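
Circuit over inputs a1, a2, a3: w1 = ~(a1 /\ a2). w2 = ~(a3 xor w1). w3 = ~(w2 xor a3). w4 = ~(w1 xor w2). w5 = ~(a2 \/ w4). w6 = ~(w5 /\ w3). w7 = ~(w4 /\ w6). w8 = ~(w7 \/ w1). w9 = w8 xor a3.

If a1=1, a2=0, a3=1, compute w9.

1

w1 = ~(1 /\ 0) = 1
w2 = ~(1 xor 1) = 1
w3 = ~(1 xor 1) = 1
w4 = ~(1 xor 1) = 1
w5 = ~(0 \/ 1) = 0
w6 = ~(0 /\ 1) = 1
w7 = ~(1 /\ 1) = 0
w8 = ~(0 \/ 1) = 0
w9 = 0 xor 1 = 1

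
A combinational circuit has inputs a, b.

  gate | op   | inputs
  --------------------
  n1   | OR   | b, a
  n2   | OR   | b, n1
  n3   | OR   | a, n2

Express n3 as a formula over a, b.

n1 = b OR a
n2 = b OR n1 = b OR (b OR a)
n3 = a OR n2 = a OR (b OR (b OR a))

a OR (b OR (b OR a))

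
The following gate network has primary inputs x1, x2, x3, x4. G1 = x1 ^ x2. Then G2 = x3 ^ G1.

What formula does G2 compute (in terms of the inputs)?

x3 ^ (x1 ^ x2)

G1 = x1 ^ x2
G2 = x3 ^ G1 = x3 ^ (x1 ^ x2)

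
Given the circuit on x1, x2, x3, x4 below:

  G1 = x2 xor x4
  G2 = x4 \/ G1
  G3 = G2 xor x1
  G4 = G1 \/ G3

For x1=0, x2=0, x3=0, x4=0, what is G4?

0

G1 = 0 xor 0 = 0
G2 = 0 \/ 0 = 0
G3 = 0 xor 0 = 0
G4 = 0 \/ 0 = 0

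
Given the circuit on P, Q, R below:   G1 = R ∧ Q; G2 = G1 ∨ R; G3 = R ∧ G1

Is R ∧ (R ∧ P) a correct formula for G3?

G1 = R ∧ Q
G3 = R ∧ G1 = R ∧ (R ∧ Q)
At P=0, Q=1, R=1: circuit gives 1, formula gives 0.

No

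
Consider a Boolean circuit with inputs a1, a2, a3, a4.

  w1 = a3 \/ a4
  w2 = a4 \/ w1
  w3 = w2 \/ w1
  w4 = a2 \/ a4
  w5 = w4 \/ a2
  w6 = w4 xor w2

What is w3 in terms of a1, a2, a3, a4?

w1 = a3 \/ a4
w2 = a4 \/ w1 = a4 \/ (a3 \/ a4)
w3 = w2 \/ w1 = (a4 \/ (a3 \/ a4)) \/ (a3 \/ a4)

(a4 \/ (a3 \/ a4)) \/ (a3 \/ a4)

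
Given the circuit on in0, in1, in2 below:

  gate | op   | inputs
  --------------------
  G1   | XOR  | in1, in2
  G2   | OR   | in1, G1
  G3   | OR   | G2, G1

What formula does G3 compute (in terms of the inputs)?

(in1 OR (in1 XOR in2)) OR (in1 XOR in2)

G1 = in1 XOR in2
G2 = in1 OR G1 = in1 OR (in1 XOR in2)
G3 = G2 OR G1 = (in1 OR (in1 XOR in2)) OR (in1 XOR in2)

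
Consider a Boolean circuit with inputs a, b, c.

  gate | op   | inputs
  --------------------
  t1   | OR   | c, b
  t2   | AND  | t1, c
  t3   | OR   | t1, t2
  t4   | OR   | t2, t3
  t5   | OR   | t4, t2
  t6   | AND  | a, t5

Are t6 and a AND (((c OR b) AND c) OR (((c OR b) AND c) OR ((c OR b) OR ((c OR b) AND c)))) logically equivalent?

Yes

t1 = c OR b
t2 = t1 AND c = (c OR b) AND c
t3 = t1 OR t2 = (c OR b) OR ((c OR b) AND c)
t4 = t2 OR t3 = ((c OR b) AND c) OR ((c OR b) OR ((c OR b) AND c))
t5 = t4 OR t2 = (((c OR b) AND c) OR ((c OR b) OR ((c OR b) AND c))) OR ((c OR b) AND c)
t6 = a AND t5 = a AND ((((c OR b) AND c) OR ((c OR b) OR ((c OR b) AND c))) OR ((c OR b) AND c))
At a=0, b=0, c=0: circuit gives 0, formula gives 0.
At a=1, b=0, c=1: circuit gives 1, formula gives 1.
Agrees on all 8 inputs.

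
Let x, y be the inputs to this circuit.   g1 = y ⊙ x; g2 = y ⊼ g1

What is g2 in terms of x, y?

g1 = y ⊙ x
g2 = y ⊼ g1 = y ⊼ (y ⊙ x)

y ⊼ (y ⊙ x)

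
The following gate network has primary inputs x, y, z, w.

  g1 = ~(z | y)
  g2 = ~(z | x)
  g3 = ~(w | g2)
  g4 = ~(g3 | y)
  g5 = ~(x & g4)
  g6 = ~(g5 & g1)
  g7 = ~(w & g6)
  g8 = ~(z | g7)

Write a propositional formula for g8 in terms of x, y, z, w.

g1 = ~(z | y)
g2 = ~(z | x)
g3 = ~(w | g2) = ~(w | (~(z | x)))
g4 = ~(g3 | y) = ~((~(w | (~(z | x)))) | y)
g5 = ~(x & g4) = ~(x & (~((~(w | (~(z | x)))) | y)))
g6 = ~(g5 & g1) = ~((~(x & (~((~(w | (~(z | x)))) | y)))) & (~(z | y)))
g7 = ~(w & g6) = ~(w & (~((~(x & (~((~(w | (~(z | x)))) | y)))) & (~(z | y)))))
g8 = ~(z | g7) = ~(z | (~(w & (~((~(x & (~((~(w | (~(z | x)))) | y)))) & (~(z | y)))))))

~(z | (~(w & (~((~(x & (~((~(w | (~(z | x)))) | y)))) & (~(z | y)))))))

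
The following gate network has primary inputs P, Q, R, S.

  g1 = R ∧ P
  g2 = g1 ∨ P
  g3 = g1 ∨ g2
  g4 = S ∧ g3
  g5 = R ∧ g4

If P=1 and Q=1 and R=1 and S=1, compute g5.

g1 = 1 ∧ 1 = 1
g2 = 1 ∨ 1 = 1
g3 = 1 ∨ 1 = 1
g4 = 1 ∧ 1 = 1
g5 = 1 ∧ 1 = 1

1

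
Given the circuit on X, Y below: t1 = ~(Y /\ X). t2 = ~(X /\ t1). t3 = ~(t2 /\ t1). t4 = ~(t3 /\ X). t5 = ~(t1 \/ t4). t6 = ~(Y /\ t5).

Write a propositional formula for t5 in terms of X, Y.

~((~(Y /\ X)) \/ (~((~((~(X /\ (~(Y /\ X)))) /\ (~(Y /\ X)))) /\ X)))

t1 = ~(Y /\ X)
t2 = ~(X /\ t1) = ~(X /\ (~(Y /\ X)))
t3 = ~(t2 /\ t1) = ~((~(X /\ (~(Y /\ X)))) /\ (~(Y /\ X)))
t4 = ~(t3 /\ X) = ~((~((~(X /\ (~(Y /\ X)))) /\ (~(Y /\ X)))) /\ X)
t5 = ~(t1 \/ t4) = ~((~(Y /\ X)) \/ (~((~((~(X /\ (~(Y /\ X)))) /\ (~(Y /\ X)))) /\ X)))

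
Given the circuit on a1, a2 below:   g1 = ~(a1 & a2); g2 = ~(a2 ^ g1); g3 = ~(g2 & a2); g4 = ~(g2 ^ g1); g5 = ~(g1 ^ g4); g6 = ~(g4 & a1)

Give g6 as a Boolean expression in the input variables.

g1 = ~(a1 & a2)
g2 = ~(a2 ^ g1) = ~(a2 ^ (~(a1 & a2)))
g4 = ~(g2 ^ g1) = ~((~(a2 ^ (~(a1 & a2)))) ^ (~(a1 & a2)))
g6 = ~(g4 & a1) = ~((~((~(a2 ^ (~(a1 & a2)))) ^ (~(a1 & a2)))) & a1)

~((~((~(a2 ^ (~(a1 & a2)))) ^ (~(a1 & a2)))) & a1)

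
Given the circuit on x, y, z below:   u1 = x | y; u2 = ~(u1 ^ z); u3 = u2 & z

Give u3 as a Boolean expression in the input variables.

u1 = x | y
u2 = ~(u1 ^ z) = ~((x | y) ^ z)
u3 = u2 & z = (~((x | y) ^ z)) & z

(~((x | y) ^ z)) & z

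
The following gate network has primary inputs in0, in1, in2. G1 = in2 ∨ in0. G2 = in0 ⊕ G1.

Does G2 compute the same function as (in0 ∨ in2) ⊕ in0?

Yes

G1 = in2 ∨ in0
G2 = in0 ⊕ G1 = in0 ⊕ (in2 ∨ in0)
At in0=0, in1=0, in2=0: circuit gives 0, formula gives 0.
At in0=0, in1=0, in2=1: circuit gives 1, formula gives 1.
Agrees on all 8 inputs.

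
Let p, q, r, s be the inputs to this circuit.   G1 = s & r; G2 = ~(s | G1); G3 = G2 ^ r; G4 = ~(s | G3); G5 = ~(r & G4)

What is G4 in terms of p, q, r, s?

~(s | ((~(s | (s & r))) ^ r))

G1 = s & r
G2 = ~(s | G1) = ~(s | (s & r))
G3 = G2 ^ r = (~(s | (s & r))) ^ r
G4 = ~(s | G3) = ~(s | ((~(s | (s & r))) ^ r))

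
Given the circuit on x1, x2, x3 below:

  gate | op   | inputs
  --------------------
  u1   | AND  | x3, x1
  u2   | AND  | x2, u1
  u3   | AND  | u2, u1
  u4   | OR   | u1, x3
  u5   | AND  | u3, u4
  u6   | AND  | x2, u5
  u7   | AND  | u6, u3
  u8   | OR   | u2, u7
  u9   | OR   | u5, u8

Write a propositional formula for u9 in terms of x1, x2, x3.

u1 = x3 AND x1
u2 = x2 AND u1 = x2 AND (x3 AND x1)
u3 = u2 AND u1 = (x2 AND (x3 AND x1)) AND (x3 AND x1)
u4 = u1 OR x3 = (x3 AND x1) OR x3
u5 = u3 AND u4 = ((x2 AND (x3 AND x1)) AND (x3 AND x1)) AND ((x3 AND x1) OR x3)
u6 = x2 AND u5 = x2 AND (((x2 AND (x3 AND x1)) AND (x3 AND x1)) AND ((x3 AND x1) OR x3))
u7 = u6 AND u3 = (x2 AND (((x2 AND (x3 AND x1)) AND (x3 AND x1)) AND ((x3 AND x1) OR x3))) AND ((x2 AND (x3 AND x1)) AND (x3 AND x1))
u8 = u2 OR u7 = (x2 AND (x3 AND x1)) OR ((x2 AND (((x2 AND (x3 AND x1)) AND (x3 AND x1)) AND ((x3 AND x1) OR x3))) AND ((x2 AND (x3 AND x1)) AND (x3 AND x1)))
u9 = u5 OR u8 = (((x2 AND (x3 AND x1)) AND (x3 AND x1)) AND ((x3 AND x1) OR x3)) OR ((x2 AND (x3 AND x1)) OR ((x2 AND (((x2 AND (x3 AND x1)) AND (x3 AND x1)) AND ((x3 AND x1) OR x3))) AND ((x2 AND (x3 AND x1)) AND (x3 AND x1))))

(((x2 AND (x3 AND x1)) AND (x3 AND x1)) AND ((x3 AND x1) OR x3)) OR ((x2 AND (x3 AND x1)) OR ((x2 AND (((x2 AND (x3 AND x1)) AND (x3 AND x1)) AND ((x3 AND x1) OR x3))) AND ((x2 AND (x3 AND x1)) AND (x3 AND x1))))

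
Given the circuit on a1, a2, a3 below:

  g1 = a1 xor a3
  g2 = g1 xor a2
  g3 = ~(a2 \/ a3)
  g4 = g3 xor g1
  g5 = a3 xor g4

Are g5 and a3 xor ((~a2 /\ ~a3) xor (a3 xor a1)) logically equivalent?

Yes

g1 = a1 xor a3
g3 = ~(a2 \/ a3)
g4 = g3 xor g1 = (~(a2 \/ a3)) xor (a1 xor a3)
g5 = a3 xor g4 = a3 xor ((~(a2 \/ a3)) xor (a1 xor a3))
At a1=0, a2=0, a3=1: circuit gives 0, formula gives 0.
At a1=0, a2=0, a3=0: circuit gives 1, formula gives 1.
Agrees on all 8 inputs.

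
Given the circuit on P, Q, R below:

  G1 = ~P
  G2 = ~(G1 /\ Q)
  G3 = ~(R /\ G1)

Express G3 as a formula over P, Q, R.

G1 = ~P
G3 = ~(R /\ G1) = ~(R /\ ~P)

~(R /\ ~P)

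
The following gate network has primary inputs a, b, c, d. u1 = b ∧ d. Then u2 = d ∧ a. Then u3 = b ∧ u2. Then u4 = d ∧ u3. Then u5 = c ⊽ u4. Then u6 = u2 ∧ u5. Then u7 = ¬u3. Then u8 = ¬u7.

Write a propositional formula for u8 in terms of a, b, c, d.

¬¬(b ∧ (d ∧ a))

u2 = d ∧ a
u3 = b ∧ u2 = b ∧ (d ∧ a)
u7 = ¬u3 = ¬(b ∧ (d ∧ a))
u8 = ¬u7 = ¬¬(b ∧ (d ∧ a))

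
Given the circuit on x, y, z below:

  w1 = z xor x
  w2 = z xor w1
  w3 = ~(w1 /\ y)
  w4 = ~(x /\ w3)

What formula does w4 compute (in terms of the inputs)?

w1 = z xor x
w3 = ~(w1 /\ y) = ~((z xor x) /\ y)
w4 = ~(x /\ w3) = ~(x /\ (~((z xor x) /\ y)))

~(x /\ (~((z xor x) /\ y)))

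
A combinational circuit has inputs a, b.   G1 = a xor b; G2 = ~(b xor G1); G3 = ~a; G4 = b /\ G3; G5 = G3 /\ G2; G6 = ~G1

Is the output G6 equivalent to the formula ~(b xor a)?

Yes

G1 = a xor b
G6 = ~G1 = ~(a xor b)
At a=0, b=1: circuit gives 0, formula gives 0.
At a=0, b=0: circuit gives 1, formula gives 1.
Agrees on all 4 inputs.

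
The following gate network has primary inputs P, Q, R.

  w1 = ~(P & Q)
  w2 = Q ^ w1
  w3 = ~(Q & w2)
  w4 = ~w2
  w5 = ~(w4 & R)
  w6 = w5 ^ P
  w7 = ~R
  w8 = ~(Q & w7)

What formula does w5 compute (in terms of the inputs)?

~(~(Q ^ (~(P & Q))) & R)

w1 = ~(P & Q)
w2 = Q ^ w1 = Q ^ (~(P & Q))
w4 = ~w2 = ~(Q ^ (~(P & Q)))
w5 = ~(w4 & R) = ~(~(Q ^ (~(P & Q))) & R)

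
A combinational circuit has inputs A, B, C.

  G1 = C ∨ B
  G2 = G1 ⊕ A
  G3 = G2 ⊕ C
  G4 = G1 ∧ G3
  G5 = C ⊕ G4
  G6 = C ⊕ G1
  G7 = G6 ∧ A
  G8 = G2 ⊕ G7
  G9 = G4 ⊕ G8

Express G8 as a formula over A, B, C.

((C ∨ B) ⊕ A) ⊕ ((C ⊕ (C ∨ B)) ∧ A)

G1 = C ∨ B
G2 = G1 ⊕ A = (C ∨ B) ⊕ A
G6 = C ⊕ G1 = C ⊕ (C ∨ B)
G7 = G6 ∧ A = (C ⊕ (C ∨ B)) ∧ A
G8 = G2 ⊕ G7 = ((C ∨ B) ⊕ A) ⊕ ((C ⊕ (C ∨ B)) ∧ A)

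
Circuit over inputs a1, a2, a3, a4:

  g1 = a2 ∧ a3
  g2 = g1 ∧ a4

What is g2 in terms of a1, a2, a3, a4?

g1 = a2 ∧ a3
g2 = g1 ∧ a4 = (a2 ∧ a3) ∧ a4

(a2 ∧ a3) ∧ a4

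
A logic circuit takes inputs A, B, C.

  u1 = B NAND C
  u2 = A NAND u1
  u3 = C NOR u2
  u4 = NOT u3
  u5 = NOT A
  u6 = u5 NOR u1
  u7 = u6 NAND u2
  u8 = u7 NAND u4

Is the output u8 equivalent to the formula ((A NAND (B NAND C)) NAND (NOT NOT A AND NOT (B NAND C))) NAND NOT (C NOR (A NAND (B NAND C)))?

u1 = B NAND C
u2 = A NAND u1 = A NAND (B NAND C)
u3 = C NOR u2 = C NOR (A NAND (B NAND C))
u4 = NOT u3 = NOT (C NOR (A NAND (B NAND C)))
u5 = NOT A
u6 = u5 NOR u1 = NOT A NOR (B NAND C)
u7 = u6 NAND u2 = (NOT A NOR (B NAND C)) NAND (A NAND (B NAND C))
u8 = u7 NAND u4 = ((NOT A NOR (B NAND C)) NAND (A NAND (B NAND C))) NAND NOT (C NOR (A NAND (B NAND C)))
At A=0, B=0, C=0: circuit gives 0, formula gives 0.
At A=1, B=0, C=0: circuit gives 1, formula gives 1.
Agrees on all 8 inputs.

Yes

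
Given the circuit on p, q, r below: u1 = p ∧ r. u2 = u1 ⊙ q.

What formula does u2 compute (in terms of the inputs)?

u1 = p ∧ r
u2 = u1 ⊙ q = (p ∧ r) ⊙ q

(p ∧ r) ⊙ q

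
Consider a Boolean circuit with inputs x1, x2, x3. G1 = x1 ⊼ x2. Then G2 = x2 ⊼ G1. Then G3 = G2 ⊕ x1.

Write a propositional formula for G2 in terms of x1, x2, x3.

x2 ⊼ (x1 ⊼ x2)

G1 = x1 ⊼ x2
G2 = x2 ⊼ G1 = x2 ⊼ (x1 ⊼ x2)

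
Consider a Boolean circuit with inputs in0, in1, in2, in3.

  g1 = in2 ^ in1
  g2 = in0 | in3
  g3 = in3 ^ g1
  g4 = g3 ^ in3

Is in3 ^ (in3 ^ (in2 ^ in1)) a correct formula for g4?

g1 = in2 ^ in1
g3 = in3 ^ g1 = in3 ^ (in2 ^ in1)
g4 = g3 ^ in3 = (in3 ^ (in2 ^ in1)) ^ in3
At in0=0, in1=0, in2=0, in3=0: circuit gives 0, formula gives 0.
At in0=0, in1=0, in2=1, in3=0: circuit gives 1, formula gives 1.
Agrees on all 16 inputs.

Yes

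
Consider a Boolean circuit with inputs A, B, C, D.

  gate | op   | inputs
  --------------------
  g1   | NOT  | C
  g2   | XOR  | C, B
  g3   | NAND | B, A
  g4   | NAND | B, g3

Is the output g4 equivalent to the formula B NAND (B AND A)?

No

g3 = B NAND A
g4 = B NAND g3 = B NAND (B NAND A)
At A=0, B=1, C=0, D=0: circuit gives 0, formula gives 1.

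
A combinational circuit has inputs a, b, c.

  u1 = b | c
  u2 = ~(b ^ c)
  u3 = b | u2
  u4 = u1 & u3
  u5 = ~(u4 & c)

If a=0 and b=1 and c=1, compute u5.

0

u1 = 1 | 1 = 1
u2 = ~(1 ^ 1) = 1
u3 = 1 | 1 = 1
u4 = 1 & 1 = 1
u5 = ~(1 & 1) = 0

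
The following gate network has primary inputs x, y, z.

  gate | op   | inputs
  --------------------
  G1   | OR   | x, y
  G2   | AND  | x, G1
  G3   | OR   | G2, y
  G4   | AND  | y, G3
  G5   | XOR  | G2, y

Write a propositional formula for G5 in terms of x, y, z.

(x AND (x OR y)) XOR y

G1 = x OR y
G2 = x AND G1 = x AND (x OR y)
G5 = G2 XOR y = (x AND (x OR y)) XOR y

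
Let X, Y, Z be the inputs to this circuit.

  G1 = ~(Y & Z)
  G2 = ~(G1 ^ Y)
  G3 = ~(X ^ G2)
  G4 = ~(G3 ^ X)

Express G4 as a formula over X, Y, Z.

G1 = ~(Y & Z)
G2 = ~(G1 ^ Y) = ~((~(Y & Z)) ^ Y)
G3 = ~(X ^ G2) = ~(X ^ (~((~(Y & Z)) ^ Y)))
G4 = ~(G3 ^ X) = ~((~(X ^ (~((~(Y & Z)) ^ Y)))) ^ X)

~((~(X ^ (~((~(Y & Z)) ^ Y)))) ^ X)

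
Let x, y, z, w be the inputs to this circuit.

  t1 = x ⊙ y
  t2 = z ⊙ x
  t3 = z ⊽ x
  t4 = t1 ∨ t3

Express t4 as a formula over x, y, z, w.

t1 = x ⊙ y
t3 = z ⊽ x
t4 = t1 ∨ t3 = (x ⊙ y) ∨ (z ⊽ x)

(x ⊙ y) ∨ (z ⊽ x)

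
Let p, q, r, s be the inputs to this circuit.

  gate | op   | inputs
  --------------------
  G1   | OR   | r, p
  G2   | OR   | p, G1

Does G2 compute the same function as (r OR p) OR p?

Yes

G1 = r OR p
G2 = p OR G1 = p OR (r OR p)
At p=0, q=0, r=0, s=0: circuit gives 0, formula gives 0.
At p=0, q=0, r=1, s=0: circuit gives 1, formula gives 1.
Agrees on all 16 inputs.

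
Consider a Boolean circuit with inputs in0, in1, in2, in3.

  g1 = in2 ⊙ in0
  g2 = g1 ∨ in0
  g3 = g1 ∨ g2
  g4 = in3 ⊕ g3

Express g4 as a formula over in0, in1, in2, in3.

g1 = in2 ⊙ in0
g2 = g1 ∨ in0 = (in2 ⊙ in0) ∨ in0
g3 = g1 ∨ g2 = (in2 ⊙ in0) ∨ ((in2 ⊙ in0) ∨ in0)
g4 = in3 ⊕ g3 = in3 ⊕ ((in2 ⊙ in0) ∨ ((in2 ⊙ in0) ∨ in0))

in3 ⊕ ((in2 ⊙ in0) ∨ ((in2 ⊙ in0) ∨ in0))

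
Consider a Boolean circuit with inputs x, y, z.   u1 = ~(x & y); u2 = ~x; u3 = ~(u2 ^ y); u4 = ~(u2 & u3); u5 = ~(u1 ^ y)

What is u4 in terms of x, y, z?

~(~x & (~(~x ^ y)))

u2 = ~x
u3 = ~(u2 ^ y) = ~(~x ^ y)
u4 = ~(u2 & u3) = ~(~x & (~(~x ^ y)))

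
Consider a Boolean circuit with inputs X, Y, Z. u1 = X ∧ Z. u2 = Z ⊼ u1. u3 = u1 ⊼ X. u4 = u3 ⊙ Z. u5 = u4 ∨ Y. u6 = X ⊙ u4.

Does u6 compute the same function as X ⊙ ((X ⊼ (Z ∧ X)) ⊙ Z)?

Yes

u1 = X ∧ Z
u3 = u1 ⊼ X = (X ∧ Z) ⊼ X
u4 = u3 ⊙ Z = ((X ∧ Z) ⊼ X) ⊙ Z
u6 = X ⊙ u4 = X ⊙ (((X ∧ Z) ⊼ X) ⊙ Z)
At X=0, Y=0, Z=1: circuit gives 0, formula gives 0.
At X=0, Y=0, Z=0: circuit gives 1, formula gives 1.
Agrees on all 8 inputs.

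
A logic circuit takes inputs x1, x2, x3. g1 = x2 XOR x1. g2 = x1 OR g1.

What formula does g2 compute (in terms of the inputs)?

g1 = x2 XOR x1
g2 = x1 OR g1 = x1 OR (x2 XOR x1)

x1 OR (x2 XOR x1)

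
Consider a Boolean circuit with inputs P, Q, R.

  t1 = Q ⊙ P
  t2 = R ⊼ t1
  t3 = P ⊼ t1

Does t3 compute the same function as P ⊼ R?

t1 = Q ⊙ P
t3 = P ⊼ t1 = P ⊼ (Q ⊙ P)
At P=1, Q=0, R=1: circuit gives 1, formula gives 0.

No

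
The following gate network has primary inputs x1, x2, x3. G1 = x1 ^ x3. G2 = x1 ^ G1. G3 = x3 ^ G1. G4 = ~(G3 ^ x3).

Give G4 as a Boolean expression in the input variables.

~((x3 ^ (x1 ^ x3)) ^ x3)

G1 = x1 ^ x3
G3 = x3 ^ G1 = x3 ^ (x1 ^ x3)
G4 = ~(G3 ^ x3) = ~((x3 ^ (x1 ^ x3)) ^ x3)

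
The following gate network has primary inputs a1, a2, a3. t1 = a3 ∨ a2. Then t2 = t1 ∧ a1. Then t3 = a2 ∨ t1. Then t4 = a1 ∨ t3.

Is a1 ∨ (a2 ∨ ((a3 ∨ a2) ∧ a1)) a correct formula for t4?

t1 = a3 ∨ a2
t3 = a2 ∨ t1 = a2 ∨ (a3 ∨ a2)
t4 = a1 ∨ t3 = a1 ∨ (a2 ∨ (a3 ∨ a2))
At a1=0, a2=0, a3=1: circuit gives 1, formula gives 0.

No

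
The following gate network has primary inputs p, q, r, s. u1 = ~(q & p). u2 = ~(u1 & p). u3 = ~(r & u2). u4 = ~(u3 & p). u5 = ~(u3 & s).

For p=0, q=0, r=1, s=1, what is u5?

1

u1 = ~(0 & 0) = 1
u2 = ~(1 & 0) = 1
u3 = ~(1 & 1) = 0
u5 = ~(0 & 1) = 1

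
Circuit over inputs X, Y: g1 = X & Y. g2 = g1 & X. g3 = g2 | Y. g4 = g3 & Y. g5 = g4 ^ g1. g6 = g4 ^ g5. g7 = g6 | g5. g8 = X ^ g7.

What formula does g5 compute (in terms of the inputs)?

g1 = X & Y
g2 = g1 & X = (X & Y) & X
g3 = g2 | Y = ((X & Y) & X) | Y
g4 = g3 & Y = (((X & Y) & X) | Y) & Y
g5 = g4 ^ g1 = ((((X & Y) & X) | Y) & Y) ^ (X & Y)

((((X & Y) & X) | Y) & Y) ^ (X & Y)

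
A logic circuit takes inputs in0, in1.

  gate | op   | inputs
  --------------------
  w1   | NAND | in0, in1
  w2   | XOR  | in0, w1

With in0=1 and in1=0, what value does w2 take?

w1 = 1 NAND 0 = 1
w2 = 1 XOR 1 = 0

0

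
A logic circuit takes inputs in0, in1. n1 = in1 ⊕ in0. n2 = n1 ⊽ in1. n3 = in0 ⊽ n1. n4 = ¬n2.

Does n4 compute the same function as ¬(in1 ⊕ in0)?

No

n1 = in1 ⊕ in0
n2 = n1 ⊽ in1 = (in1 ⊕ in0) ⊽ in1
n4 = ¬n2 = ¬((in1 ⊕ in0) ⊽ in1)
At in0=0, in1=0: circuit gives 0, formula gives 1.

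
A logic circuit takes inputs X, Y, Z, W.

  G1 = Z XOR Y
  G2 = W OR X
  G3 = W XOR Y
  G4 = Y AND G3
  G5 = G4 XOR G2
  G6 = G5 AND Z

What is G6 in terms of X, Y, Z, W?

((Y AND (W XOR Y)) XOR (W OR X)) AND Z

G2 = W OR X
G3 = W XOR Y
G4 = Y AND G3 = Y AND (W XOR Y)
G5 = G4 XOR G2 = (Y AND (W XOR Y)) XOR (W OR X)
G6 = G5 AND Z = ((Y AND (W XOR Y)) XOR (W OR X)) AND Z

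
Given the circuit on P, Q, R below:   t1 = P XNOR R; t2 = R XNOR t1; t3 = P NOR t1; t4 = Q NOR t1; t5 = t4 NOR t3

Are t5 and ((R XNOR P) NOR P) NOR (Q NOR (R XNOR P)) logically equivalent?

t1 = P XNOR R
t3 = P NOR t1 = P NOR (P XNOR R)
t4 = Q NOR t1 = Q NOR (P XNOR R)
t5 = t4 NOR t3 = (Q NOR (P XNOR R)) NOR (P NOR (P XNOR R))
At P=0, Q=0, R=1: circuit gives 0, formula gives 0.
At P=0, Q=0, R=0: circuit gives 1, formula gives 1.
Agrees on all 8 inputs.

Yes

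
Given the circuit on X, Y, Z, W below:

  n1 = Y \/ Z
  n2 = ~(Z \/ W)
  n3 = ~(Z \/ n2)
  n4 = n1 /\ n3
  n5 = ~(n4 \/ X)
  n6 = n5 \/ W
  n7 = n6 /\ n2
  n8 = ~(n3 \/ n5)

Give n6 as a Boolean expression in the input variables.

n1 = Y \/ Z
n2 = ~(Z \/ W)
n3 = ~(Z \/ n2) = ~(Z \/ (~(Z \/ W)))
n4 = n1 /\ n3 = (Y \/ Z) /\ (~(Z \/ (~(Z \/ W))))
n5 = ~(n4 \/ X) = ~(((Y \/ Z) /\ (~(Z \/ (~(Z \/ W))))) \/ X)
n6 = n5 \/ W = (~(((Y \/ Z) /\ (~(Z \/ (~(Z \/ W))))) \/ X)) \/ W

(~(((Y \/ Z) /\ (~(Z \/ (~(Z \/ W))))) \/ X)) \/ W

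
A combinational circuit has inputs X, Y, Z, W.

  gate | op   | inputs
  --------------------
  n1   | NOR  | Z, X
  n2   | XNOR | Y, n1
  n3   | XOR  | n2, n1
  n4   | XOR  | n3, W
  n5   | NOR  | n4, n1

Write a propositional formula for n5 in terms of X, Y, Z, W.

(((Y XNOR (Z NOR X)) XOR (Z NOR X)) XOR W) NOR (Z NOR X)

n1 = Z NOR X
n2 = Y XNOR n1 = Y XNOR (Z NOR X)
n3 = n2 XOR n1 = (Y XNOR (Z NOR X)) XOR (Z NOR X)
n4 = n3 XOR W = ((Y XNOR (Z NOR X)) XOR (Z NOR X)) XOR W
n5 = n4 NOR n1 = (((Y XNOR (Z NOR X)) XOR (Z NOR X)) XOR W) NOR (Z NOR X)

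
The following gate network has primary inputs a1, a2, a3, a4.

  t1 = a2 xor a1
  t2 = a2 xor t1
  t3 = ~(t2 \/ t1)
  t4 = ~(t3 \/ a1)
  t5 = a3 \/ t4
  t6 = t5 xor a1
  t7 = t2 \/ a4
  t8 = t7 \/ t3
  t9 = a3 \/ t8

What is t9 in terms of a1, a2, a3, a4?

t1 = a2 xor a1
t2 = a2 xor t1 = a2 xor (a2 xor a1)
t3 = ~(t2 \/ t1) = ~((a2 xor (a2 xor a1)) \/ (a2 xor a1))
t7 = t2 \/ a4 = (a2 xor (a2 xor a1)) \/ a4
t8 = t7 \/ t3 = ((a2 xor (a2 xor a1)) \/ a4) \/ (~((a2 xor (a2 xor a1)) \/ (a2 xor a1)))
t9 = a3 \/ t8 = a3 \/ (((a2 xor (a2 xor a1)) \/ a4) \/ (~((a2 xor (a2 xor a1)) \/ (a2 xor a1))))

a3 \/ (((a2 xor (a2 xor a1)) \/ a4) \/ (~((a2 xor (a2 xor a1)) \/ (a2 xor a1))))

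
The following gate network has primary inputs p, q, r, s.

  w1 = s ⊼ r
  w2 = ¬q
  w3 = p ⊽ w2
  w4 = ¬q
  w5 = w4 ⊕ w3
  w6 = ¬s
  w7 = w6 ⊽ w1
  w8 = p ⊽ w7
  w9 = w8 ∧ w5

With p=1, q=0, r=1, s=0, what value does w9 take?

0

w1 = 0 ⊼ 1 = 1
w2 = ¬0 = 1
w3 = 1 ⊽ 1 = 0
w4 = ¬0 = 1
w5 = 1 ⊕ 0 = 1
w6 = ¬0 = 1
w7 = 1 ⊽ 1 = 0
w8 = 1 ⊽ 0 = 0
w9 = 0 ∧ 1 = 0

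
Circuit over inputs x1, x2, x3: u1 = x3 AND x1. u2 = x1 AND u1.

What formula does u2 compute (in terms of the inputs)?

u1 = x3 AND x1
u2 = x1 AND u1 = x1 AND (x3 AND x1)

x1 AND (x3 AND x1)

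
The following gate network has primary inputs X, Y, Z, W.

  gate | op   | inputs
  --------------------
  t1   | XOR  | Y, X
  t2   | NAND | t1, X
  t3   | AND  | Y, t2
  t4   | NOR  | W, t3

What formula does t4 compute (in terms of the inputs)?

W NOR (Y AND ((Y XOR X) NAND X))

t1 = Y XOR X
t2 = t1 NAND X = (Y XOR X) NAND X
t3 = Y AND t2 = Y AND ((Y XOR X) NAND X)
t4 = W NOR t3 = W NOR (Y AND ((Y XOR X) NAND X))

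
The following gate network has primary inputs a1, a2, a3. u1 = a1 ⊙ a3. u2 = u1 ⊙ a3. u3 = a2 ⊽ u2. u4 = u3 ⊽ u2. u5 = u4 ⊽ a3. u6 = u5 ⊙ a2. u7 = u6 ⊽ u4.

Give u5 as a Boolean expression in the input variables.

u1 = a1 ⊙ a3
u2 = u1 ⊙ a3 = (a1 ⊙ a3) ⊙ a3
u3 = a2 ⊽ u2 = a2 ⊽ ((a1 ⊙ a3) ⊙ a3)
u4 = u3 ⊽ u2 = (a2 ⊽ ((a1 ⊙ a3) ⊙ a3)) ⊽ ((a1 ⊙ a3) ⊙ a3)
u5 = u4 ⊽ a3 = ((a2 ⊽ ((a1 ⊙ a3) ⊙ a3)) ⊽ ((a1 ⊙ a3) ⊙ a3)) ⊽ a3

((a2 ⊽ ((a1 ⊙ a3) ⊙ a3)) ⊽ ((a1 ⊙ a3) ⊙ a3)) ⊽ a3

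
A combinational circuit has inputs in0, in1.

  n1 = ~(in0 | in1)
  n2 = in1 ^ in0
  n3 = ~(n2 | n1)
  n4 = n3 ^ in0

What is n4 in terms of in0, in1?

(~((in1 ^ in0) | (~(in0 | in1)))) ^ in0

n1 = ~(in0 | in1)
n2 = in1 ^ in0
n3 = ~(n2 | n1) = ~((in1 ^ in0) | (~(in0 | in1)))
n4 = n3 ^ in0 = (~((in1 ^ in0) | (~(in0 | in1)))) ^ in0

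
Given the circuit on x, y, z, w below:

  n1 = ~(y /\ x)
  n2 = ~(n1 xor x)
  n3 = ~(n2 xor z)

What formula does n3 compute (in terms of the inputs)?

n1 = ~(y /\ x)
n2 = ~(n1 xor x) = ~((~(y /\ x)) xor x)
n3 = ~(n2 xor z) = ~((~((~(y /\ x)) xor x)) xor z)

~((~((~(y /\ x)) xor x)) xor z)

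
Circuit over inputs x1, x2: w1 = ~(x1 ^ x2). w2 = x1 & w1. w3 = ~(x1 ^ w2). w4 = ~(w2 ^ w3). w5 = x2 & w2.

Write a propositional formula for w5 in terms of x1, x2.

w1 = ~(x1 ^ x2)
w2 = x1 & w1 = x1 & (~(x1 ^ x2))
w5 = x2 & w2 = x2 & (x1 & (~(x1 ^ x2)))

x2 & (x1 & (~(x1 ^ x2)))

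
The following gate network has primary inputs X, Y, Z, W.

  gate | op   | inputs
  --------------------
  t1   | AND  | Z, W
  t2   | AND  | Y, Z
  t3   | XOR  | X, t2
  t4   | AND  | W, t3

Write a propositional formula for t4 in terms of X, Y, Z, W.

t2 = Y AND Z
t3 = X XOR t2 = X XOR (Y AND Z)
t4 = W AND t3 = W AND (X XOR (Y AND Z))

W AND (X XOR (Y AND Z))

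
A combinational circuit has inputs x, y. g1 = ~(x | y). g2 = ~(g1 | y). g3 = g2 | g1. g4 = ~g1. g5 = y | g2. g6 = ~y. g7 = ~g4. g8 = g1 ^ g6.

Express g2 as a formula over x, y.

g1 = ~(x | y)
g2 = ~(g1 | y) = ~((~(x | y)) | y)

~((~(x | y)) | y)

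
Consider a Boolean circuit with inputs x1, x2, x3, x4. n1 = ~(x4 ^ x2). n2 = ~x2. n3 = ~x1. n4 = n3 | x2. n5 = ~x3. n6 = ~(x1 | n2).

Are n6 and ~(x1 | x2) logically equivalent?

n2 = ~x2
n6 = ~(x1 | n2) = ~(x1 | ~x2)
At x1=0, x2=0, x3=0, x4=0: circuit gives 0, formula gives 1.

No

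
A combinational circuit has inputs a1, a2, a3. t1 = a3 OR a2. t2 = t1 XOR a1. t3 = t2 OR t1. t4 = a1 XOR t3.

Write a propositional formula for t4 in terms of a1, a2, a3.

t1 = a3 OR a2
t2 = t1 XOR a1 = (a3 OR a2) XOR a1
t3 = t2 OR t1 = ((a3 OR a2) XOR a1) OR (a3 OR a2)
t4 = a1 XOR t3 = a1 XOR (((a3 OR a2) XOR a1) OR (a3 OR a2))

a1 XOR (((a3 OR a2) XOR a1) OR (a3 OR a2))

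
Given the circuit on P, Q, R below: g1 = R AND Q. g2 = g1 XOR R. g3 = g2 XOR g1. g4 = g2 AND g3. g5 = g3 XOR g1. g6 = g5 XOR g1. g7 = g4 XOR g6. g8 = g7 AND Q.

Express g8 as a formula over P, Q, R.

((((R AND Q) XOR R) AND (((R AND Q) XOR R) XOR (R AND Q))) XOR (((((R AND Q) XOR R) XOR (R AND Q)) XOR (R AND Q)) XOR (R AND Q))) AND Q

g1 = R AND Q
g2 = g1 XOR R = (R AND Q) XOR R
g3 = g2 XOR g1 = ((R AND Q) XOR R) XOR (R AND Q)
g4 = g2 AND g3 = ((R AND Q) XOR R) AND (((R AND Q) XOR R) XOR (R AND Q))
g5 = g3 XOR g1 = (((R AND Q) XOR R) XOR (R AND Q)) XOR (R AND Q)
g6 = g5 XOR g1 = ((((R AND Q) XOR R) XOR (R AND Q)) XOR (R AND Q)) XOR (R AND Q)
g7 = g4 XOR g6 = (((R AND Q) XOR R) AND (((R AND Q) XOR R) XOR (R AND Q))) XOR (((((R AND Q) XOR R) XOR (R AND Q)) XOR (R AND Q)) XOR (R AND Q))
g8 = g7 AND Q = ((((R AND Q) XOR R) AND (((R AND Q) XOR R) XOR (R AND Q))) XOR (((((R AND Q) XOR R) XOR (R AND Q)) XOR (R AND Q)) XOR (R AND Q))) AND Q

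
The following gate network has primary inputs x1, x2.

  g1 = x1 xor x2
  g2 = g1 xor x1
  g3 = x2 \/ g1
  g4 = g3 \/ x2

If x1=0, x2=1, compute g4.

1

g1 = 0 xor 1 = 1
g3 = 1 \/ 1 = 1
g4 = 1 \/ 1 = 1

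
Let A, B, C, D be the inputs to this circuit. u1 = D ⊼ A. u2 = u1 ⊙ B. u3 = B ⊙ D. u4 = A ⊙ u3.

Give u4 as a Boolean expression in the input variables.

A ⊙ (B ⊙ D)

u3 = B ⊙ D
u4 = A ⊙ u3 = A ⊙ (B ⊙ D)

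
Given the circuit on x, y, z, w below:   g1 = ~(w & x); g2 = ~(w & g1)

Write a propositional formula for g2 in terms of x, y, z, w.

g1 = ~(w & x)
g2 = ~(w & g1) = ~(w & (~(w & x)))

~(w & (~(w & x)))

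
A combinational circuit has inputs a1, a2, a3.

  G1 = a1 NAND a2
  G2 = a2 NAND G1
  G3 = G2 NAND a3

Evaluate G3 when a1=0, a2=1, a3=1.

1

G1 = 0 NAND 1 = 1
G2 = 1 NAND 1 = 0
G3 = 0 NAND 1 = 1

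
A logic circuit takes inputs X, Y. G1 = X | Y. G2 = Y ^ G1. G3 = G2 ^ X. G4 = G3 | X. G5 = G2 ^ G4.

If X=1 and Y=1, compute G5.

G1 = 1 | 1 = 1
G2 = 1 ^ 1 = 0
G3 = 0 ^ 1 = 1
G4 = 1 | 1 = 1
G5 = 0 ^ 1 = 1

1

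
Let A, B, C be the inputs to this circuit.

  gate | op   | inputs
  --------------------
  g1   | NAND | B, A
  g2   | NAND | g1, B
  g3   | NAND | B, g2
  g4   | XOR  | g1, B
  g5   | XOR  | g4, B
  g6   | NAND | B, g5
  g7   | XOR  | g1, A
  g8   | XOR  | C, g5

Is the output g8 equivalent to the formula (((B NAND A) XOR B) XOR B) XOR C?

Yes

g1 = B NAND A
g4 = g1 XOR B = (B NAND A) XOR B
g5 = g4 XOR B = ((B NAND A) XOR B) XOR B
g8 = C XOR g5 = C XOR (((B NAND A) XOR B) XOR B)
At A=0, B=0, C=1: circuit gives 0, formula gives 0.
At A=0, B=0, C=0: circuit gives 1, formula gives 1.
Agrees on all 8 inputs.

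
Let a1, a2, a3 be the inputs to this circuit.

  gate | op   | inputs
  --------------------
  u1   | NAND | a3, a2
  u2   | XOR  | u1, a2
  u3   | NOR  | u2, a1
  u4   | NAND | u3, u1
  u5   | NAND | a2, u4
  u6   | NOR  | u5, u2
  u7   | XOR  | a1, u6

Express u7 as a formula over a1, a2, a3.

u1 = a3 NAND a2
u2 = u1 XOR a2 = (a3 NAND a2) XOR a2
u3 = u2 NOR a1 = ((a3 NAND a2) XOR a2) NOR a1
u4 = u3 NAND u1 = (((a3 NAND a2) XOR a2) NOR a1) NAND (a3 NAND a2)
u5 = a2 NAND u4 = a2 NAND ((((a3 NAND a2) XOR a2) NOR a1) NAND (a3 NAND a2))
u6 = u5 NOR u2 = (a2 NAND ((((a3 NAND a2) XOR a2) NOR a1) NAND (a3 NAND a2))) NOR ((a3 NAND a2) XOR a2)
u7 = a1 XOR u6 = a1 XOR ((a2 NAND ((((a3 NAND a2) XOR a2) NOR a1) NAND (a3 NAND a2))) NOR ((a3 NAND a2) XOR a2))

a1 XOR ((a2 NAND ((((a3 NAND a2) XOR a2) NOR a1) NAND (a3 NAND a2))) NOR ((a3 NAND a2) XOR a2))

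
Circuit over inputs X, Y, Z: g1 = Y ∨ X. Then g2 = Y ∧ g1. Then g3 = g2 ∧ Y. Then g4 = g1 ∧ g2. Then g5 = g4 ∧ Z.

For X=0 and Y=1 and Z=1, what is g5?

1

g1 = 1 ∨ 0 = 1
g2 = 1 ∧ 1 = 1
g4 = 1 ∧ 1 = 1
g5 = 1 ∧ 1 = 1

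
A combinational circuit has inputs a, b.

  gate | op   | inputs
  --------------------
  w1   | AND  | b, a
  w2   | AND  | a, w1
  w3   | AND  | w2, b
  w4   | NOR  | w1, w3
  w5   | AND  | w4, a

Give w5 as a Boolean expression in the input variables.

w1 = b AND a
w2 = a AND w1 = a AND (b AND a)
w3 = w2 AND b = (a AND (b AND a)) AND b
w4 = w1 NOR w3 = (b AND a) NOR ((a AND (b AND a)) AND b)
w5 = w4 AND a = ((b AND a) NOR ((a AND (b AND a)) AND b)) AND a

((b AND a) NOR ((a AND (b AND a)) AND b)) AND a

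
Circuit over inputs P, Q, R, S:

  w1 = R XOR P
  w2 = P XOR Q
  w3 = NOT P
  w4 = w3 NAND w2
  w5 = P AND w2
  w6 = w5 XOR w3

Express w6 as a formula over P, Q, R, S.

(P AND (P XOR Q)) XOR NOT P

w2 = P XOR Q
w3 = NOT P
w5 = P AND w2 = P AND (P XOR Q)
w6 = w5 XOR w3 = (P AND (P XOR Q)) XOR NOT P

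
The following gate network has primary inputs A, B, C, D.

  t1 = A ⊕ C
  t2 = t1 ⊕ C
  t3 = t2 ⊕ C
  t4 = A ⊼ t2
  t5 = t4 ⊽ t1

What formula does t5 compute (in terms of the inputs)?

t1 = A ⊕ C
t2 = t1 ⊕ C = (A ⊕ C) ⊕ C
t4 = A ⊼ t2 = A ⊼ ((A ⊕ C) ⊕ C)
t5 = t4 ⊽ t1 = (A ⊼ ((A ⊕ C) ⊕ C)) ⊽ (A ⊕ C)

(A ⊼ ((A ⊕ C) ⊕ C)) ⊽ (A ⊕ C)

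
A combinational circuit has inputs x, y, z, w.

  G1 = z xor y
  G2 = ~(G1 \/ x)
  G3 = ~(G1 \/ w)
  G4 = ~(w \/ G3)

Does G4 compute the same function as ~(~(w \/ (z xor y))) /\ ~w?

G1 = z xor y
G3 = ~(G1 \/ w) = ~((z xor y) \/ w)
G4 = ~(w \/ G3) = ~(w \/ (~((z xor y) \/ w)))
At x=0, y=0, z=0, w=0: circuit gives 0, formula gives 0.
At x=0, y=0, z=1, w=0: circuit gives 1, formula gives 1.
Agrees on all 16 inputs.

Yes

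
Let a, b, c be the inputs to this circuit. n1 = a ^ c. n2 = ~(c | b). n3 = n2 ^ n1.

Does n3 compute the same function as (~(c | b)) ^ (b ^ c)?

No

n1 = a ^ c
n2 = ~(c | b)
n3 = n2 ^ n1 = (~(c | b)) ^ (a ^ c)
At a=0, b=1, c=0: circuit gives 0, formula gives 1.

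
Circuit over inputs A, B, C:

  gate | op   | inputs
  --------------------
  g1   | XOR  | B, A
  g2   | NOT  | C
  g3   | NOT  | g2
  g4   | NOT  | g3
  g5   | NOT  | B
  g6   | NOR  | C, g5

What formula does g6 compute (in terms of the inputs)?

C NOR NOT B

g5 = NOT B
g6 = C NOR g5 = C NOR NOT B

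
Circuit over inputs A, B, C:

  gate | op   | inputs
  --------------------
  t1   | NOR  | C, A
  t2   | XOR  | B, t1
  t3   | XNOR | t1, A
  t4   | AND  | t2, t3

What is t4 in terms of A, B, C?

(B XOR (C NOR A)) AND ((C NOR A) XNOR A)

t1 = C NOR A
t2 = B XOR t1 = B XOR (C NOR A)
t3 = t1 XNOR A = (C NOR A) XNOR A
t4 = t2 AND t3 = (B XOR (C NOR A)) AND ((C NOR A) XNOR A)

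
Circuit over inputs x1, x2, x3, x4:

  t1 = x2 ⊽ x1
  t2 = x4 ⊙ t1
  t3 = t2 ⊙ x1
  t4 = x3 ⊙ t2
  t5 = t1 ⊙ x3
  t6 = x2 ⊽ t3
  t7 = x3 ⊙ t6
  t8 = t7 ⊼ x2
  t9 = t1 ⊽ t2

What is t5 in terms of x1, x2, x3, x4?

(x2 ⊽ x1) ⊙ x3

t1 = x2 ⊽ x1
t5 = t1 ⊙ x3 = (x2 ⊽ x1) ⊙ x3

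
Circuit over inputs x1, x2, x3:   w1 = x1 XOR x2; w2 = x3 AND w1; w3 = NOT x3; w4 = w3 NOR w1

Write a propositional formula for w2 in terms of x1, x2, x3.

x3 AND (x1 XOR x2)

w1 = x1 XOR x2
w2 = x3 AND w1 = x3 AND (x1 XOR x2)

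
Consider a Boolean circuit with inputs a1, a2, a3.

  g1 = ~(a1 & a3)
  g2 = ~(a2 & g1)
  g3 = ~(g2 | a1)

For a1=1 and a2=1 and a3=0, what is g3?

g1 = ~(1 & 0) = 1
g2 = ~(1 & 1) = 0
g3 = ~(0 | 1) = 0

0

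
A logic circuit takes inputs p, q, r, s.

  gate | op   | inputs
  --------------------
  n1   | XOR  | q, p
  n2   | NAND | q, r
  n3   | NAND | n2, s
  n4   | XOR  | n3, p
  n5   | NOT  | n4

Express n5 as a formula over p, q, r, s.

NOT (((q NAND r) NAND s) XOR p)

n2 = q NAND r
n3 = n2 NAND s = (q NAND r) NAND s
n4 = n3 XOR p = ((q NAND r) NAND s) XOR p
n5 = NOT n4 = NOT (((q NAND r) NAND s) XOR p)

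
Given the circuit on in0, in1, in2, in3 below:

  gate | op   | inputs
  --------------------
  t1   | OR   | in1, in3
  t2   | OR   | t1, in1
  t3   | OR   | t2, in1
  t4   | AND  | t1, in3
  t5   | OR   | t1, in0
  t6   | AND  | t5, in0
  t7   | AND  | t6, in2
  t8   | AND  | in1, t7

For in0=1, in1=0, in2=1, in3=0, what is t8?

t1 = 0 OR 0 = 0
t5 = 0 OR 1 = 1
t6 = 1 AND 1 = 1
t7 = 1 AND 1 = 1
t8 = 0 AND 1 = 0

0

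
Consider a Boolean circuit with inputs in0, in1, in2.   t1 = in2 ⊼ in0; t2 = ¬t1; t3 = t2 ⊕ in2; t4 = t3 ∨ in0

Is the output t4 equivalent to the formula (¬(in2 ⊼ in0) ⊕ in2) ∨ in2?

t1 = in2 ⊼ in0
t2 = ¬t1 = ¬(in2 ⊼ in0)
t3 = t2 ⊕ in2 = ¬(in2 ⊼ in0) ⊕ in2
t4 = t3 ∨ in0 = (¬(in2 ⊼ in0) ⊕ in2) ∨ in0
At in0=1, in1=0, in2=0: circuit gives 1, formula gives 0.

No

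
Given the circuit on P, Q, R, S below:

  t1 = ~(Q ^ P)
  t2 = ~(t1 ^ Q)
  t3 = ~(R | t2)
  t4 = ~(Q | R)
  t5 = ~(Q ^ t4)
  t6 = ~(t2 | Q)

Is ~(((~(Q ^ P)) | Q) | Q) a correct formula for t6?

t1 = ~(Q ^ P)
t2 = ~(t1 ^ Q) = ~((~(Q ^ P)) ^ Q)
t6 = ~(t2 | Q) = ~((~((~(Q ^ P)) ^ Q)) | Q)
At P=0, Q=0, R=0, S=0: circuit gives 1, formula gives 0.

No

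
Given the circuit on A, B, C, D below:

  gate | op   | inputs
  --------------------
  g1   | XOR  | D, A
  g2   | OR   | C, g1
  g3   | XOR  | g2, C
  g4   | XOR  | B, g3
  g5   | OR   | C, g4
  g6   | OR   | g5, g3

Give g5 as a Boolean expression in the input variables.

C OR (B XOR ((C OR (D XOR A)) XOR C))

g1 = D XOR A
g2 = C OR g1 = C OR (D XOR A)
g3 = g2 XOR C = (C OR (D XOR A)) XOR C
g4 = B XOR g3 = B XOR ((C OR (D XOR A)) XOR C)
g5 = C OR g4 = C OR (B XOR ((C OR (D XOR A)) XOR C))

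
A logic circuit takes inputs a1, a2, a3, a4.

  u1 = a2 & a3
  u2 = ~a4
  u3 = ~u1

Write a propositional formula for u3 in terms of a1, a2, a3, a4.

~(a2 & a3)

u1 = a2 & a3
u3 = ~u1 = ~(a2 & a3)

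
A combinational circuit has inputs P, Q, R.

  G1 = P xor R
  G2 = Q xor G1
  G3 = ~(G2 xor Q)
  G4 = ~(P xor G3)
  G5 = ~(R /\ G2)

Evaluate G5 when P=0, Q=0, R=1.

0

G1 = 0 xor 1 = 1
G2 = 0 xor 1 = 1
G5 = ~(1 /\ 1) = 0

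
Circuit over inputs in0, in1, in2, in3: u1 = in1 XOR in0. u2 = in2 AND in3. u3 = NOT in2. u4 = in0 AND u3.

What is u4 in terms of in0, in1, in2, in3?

in0 AND NOT in2

u3 = NOT in2
u4 = in0 AND u3 = in0 AND NOT in2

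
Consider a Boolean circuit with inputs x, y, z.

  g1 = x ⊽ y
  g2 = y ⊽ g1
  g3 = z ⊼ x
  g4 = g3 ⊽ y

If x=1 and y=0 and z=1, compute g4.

g3 = 1 ⊼ 1 = 0
g4 = 0 ⊽ 0 = 1

1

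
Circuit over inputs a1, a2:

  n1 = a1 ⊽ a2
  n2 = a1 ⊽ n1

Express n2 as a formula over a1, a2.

a1 ⊽ (a1 ⊽ a2)

n1 = a1 ⊽ a2
n2 = a1 ⊽ n1 = a1 ⊽ (a1 ⊽ a2)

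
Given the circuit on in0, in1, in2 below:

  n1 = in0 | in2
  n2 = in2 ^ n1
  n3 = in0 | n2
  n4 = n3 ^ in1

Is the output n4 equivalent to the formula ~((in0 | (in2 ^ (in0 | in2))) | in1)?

n1 = in0 | in2
n2 = in2 ^ n1 = in2 ^ (in0 | in2)
n3 = in0 | n2 = in0 | (in2 ^ (in0 | in2))
n4 = n3 ^ in1 = (in0 | (in2 ^ (in0 | in2))) ^ in1
At in0=0, in1=0, in2=0: circuit gives 0, formula gives 1.

No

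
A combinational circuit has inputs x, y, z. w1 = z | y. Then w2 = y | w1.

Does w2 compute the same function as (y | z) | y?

w1 = z | y
w2 = y | w1 = y | (z | y)
At x=0, y=0, z=0: circuit gives 0, formula gives 0.
At x=0, y=0, z=1: circuit gives 1, formula gives 1.
Agrees on all 8 inputs.

Yes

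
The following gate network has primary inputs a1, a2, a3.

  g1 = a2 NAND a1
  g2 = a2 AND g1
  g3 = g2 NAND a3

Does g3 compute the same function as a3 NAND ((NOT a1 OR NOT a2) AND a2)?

Yes

g1 = a2 NAND a1
g2 = a2 AND g1 = a2 AND (a2 NAND a1)
g3 = g2 NAND a3 = (a2 AND (a2 NAND a1)) NAND a3
At a1=0, a2=1, a3=1: circuit gives 0, formula gives 0.
At a1=0, a2=0, a3=0: circuit gives 1, formula gives 1.
Agrees on all 8 inputs.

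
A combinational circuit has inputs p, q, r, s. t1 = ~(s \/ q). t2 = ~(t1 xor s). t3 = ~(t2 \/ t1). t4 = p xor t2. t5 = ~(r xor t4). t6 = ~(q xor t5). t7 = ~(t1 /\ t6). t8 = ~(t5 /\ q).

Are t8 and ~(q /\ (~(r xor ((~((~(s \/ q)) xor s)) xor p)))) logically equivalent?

Yes

t1 = ~(s \/ q)
t2 = ~(t1 xor s) = ~((~(s \/ q)) xor s)
t4 = p xor t2 = p xor (~((~(s \/ q)) xor s))
t5 = ~(r xor t4) = ~(r xor (p xor (~((~(s \/ q)) xor s))))
t8 = ~(t5 /\ q) = ~((~(r xor (p xor (~((~(s \/ q)) xor s))))) /\ q)
At p=0, q=1, r=0, s=1: circuit gives 0, formula gives 0.
At p=0, q=0, r=0, s=0: circuit gives 1, formula gives 1.
Agrees on all 16 inputs.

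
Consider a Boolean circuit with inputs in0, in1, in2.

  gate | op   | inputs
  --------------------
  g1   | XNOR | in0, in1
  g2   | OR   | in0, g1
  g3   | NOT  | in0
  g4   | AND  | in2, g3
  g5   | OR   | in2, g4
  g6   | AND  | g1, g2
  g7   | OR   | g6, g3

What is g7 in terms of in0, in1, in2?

((in0 XNOR in1) AND (in0 OR (in0 XNOR in1))) OR NOT in0

g1 = in0 XNOR in1
g2 = in0 OR g1 = in0 OR (in0 XNOR in1)
g3 = NOT in0
g6 = g1 AND g2 = (in0 XNOR in1) AND (in0 OR (in0 XNOR in1))
g7 = g6 OR g3 = ((in0 XNOR in1) AND (in0 OR (in0 XNOR in1))) OR NOT in0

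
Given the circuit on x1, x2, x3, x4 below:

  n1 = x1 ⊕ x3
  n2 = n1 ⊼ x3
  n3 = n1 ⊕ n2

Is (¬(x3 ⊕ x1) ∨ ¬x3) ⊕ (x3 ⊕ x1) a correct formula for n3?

n1 = x1 ⊕ x3
n2 = n1 ⊼ x3 = (x1 ⊕ x3) ⊼ x3
n3 = n1 ⊕ n2 = (x1 ⊕ x3) ⊕ ((x1 ⊕ x3) ⊼ x3)
At x1=1, x2=0, x3=0, x4=0: circuit gives 0, formula gives 0.
At x1=0, x2=0, x3=0, x4=0: circuit gives 1, formula gives 1.
Agrees on all 16 inputs.

Yes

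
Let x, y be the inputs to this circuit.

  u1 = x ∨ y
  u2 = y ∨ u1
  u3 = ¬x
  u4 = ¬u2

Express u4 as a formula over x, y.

¬(y ∨ (x ∨ y))

u1 = x ∨ y
u2 = y ∨ u1 = y ∨ (x ∨ y)
u4 = ¬u2 = ¬(y ∨ (x ∨ y))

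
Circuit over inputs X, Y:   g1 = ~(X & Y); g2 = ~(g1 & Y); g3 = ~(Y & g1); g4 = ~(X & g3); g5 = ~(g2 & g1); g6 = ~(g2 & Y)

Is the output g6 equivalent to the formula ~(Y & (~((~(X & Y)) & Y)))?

Yes

g1 = ~(X & Y)
g2 = ~(g1 & Y) = ~((~(X & Y)) & Y)
g6 = ~(g2 & Y) = ~((~((~(X & Y)) & Y)) & Y)
At X=1, Y=1: circuit gives 0, formula gives 0.
At X=0, Y=0: circuit gives 1, formula gives 1.
Agrees on all 4 inputs.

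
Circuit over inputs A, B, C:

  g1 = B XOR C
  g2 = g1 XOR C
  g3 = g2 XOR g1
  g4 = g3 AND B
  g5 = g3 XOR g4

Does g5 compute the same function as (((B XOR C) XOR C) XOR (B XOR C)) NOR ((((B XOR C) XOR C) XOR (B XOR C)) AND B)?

No

g1 = B XOR C
g2 = g1 XOR C = (B XOR C) XOR C
g3 = g2 XOR g1 = ((B XOR C) XOR C) XOR (B XOR C)
g4 = g3 AND B = (((B XOR C) XOR C) XOR (B XOR C)) AND B
g5 = g3 XOR g4 = (((B XOR C) XOR C) XOR (B XOR C)) XOR ((((B XOR C) XOR C) XOR (B XOR C)) AND B)
At A=0, B=0, C=0: circuit gives 0, formula gives 1.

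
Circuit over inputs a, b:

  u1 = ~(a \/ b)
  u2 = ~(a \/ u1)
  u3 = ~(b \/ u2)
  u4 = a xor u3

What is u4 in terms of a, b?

a xor (~(b \/ (~(a \/ (~(a \/ b))))))

u1 = ~(a \/ b)
u2 = ~(a \/ u1) = ~(a \/ (~(a \/ b)))
u3 = ~(b \/ u2) = ~(b \/ (~(a \/ (~(a \/ b)))))
u4 = a xor u3 = a xor (~(b \/ (~(a \/ (~(a \/ b))))))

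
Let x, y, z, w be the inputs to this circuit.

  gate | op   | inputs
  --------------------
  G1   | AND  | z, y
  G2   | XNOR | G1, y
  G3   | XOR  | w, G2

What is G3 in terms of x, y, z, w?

G1 = z AND y
G2 = G1 XNOR y = (z AND y) XNOR y
G3 = w XOR G2 = w XOR ((z AND y) XNOR y)

w XOR ((z AND y) XNOR y)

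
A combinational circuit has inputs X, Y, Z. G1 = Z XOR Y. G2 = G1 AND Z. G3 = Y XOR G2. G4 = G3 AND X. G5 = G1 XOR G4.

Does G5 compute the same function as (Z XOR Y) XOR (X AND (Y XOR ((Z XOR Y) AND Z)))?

Yes

G1 = Z XOR Y
G2 = G1 AND Z = (Z XOR Y) AND Z
G3 = Y XOR G2 = Y XOR ((Z XOR Y) AND Z)
G4 = G3 AND X = (Y XOR ((Z XOR Y) AND Z)) AND X
G5 = G1 XOR G4 = (Z XOR Y) XOR ((Y XOR ((Z XOR Y) AND Z)) AND X)
At X=0, Y=0, Z=0: circuit gives 0, formula gives 0.
At X=0, Y=0, Z=1: circuit gives 1, formula gives 1.
Agrees on all 8 inputs.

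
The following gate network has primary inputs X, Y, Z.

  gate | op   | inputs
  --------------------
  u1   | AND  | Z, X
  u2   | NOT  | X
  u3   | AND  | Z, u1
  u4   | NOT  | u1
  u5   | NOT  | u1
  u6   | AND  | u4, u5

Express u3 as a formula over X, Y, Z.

Z AND (Z AND X)

u1 = Z AND X
u3 = Z AND u1 = Z AND (Z AND X)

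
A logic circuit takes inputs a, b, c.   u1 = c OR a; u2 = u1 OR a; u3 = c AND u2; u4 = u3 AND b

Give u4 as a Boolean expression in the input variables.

u1 = c OR a
u2 = u1 OR a = (c OR a) OR a
u3 = c AND u2 = c AND ((c OR a) OR a)
u4 = u3 AND b = (c AND ((c OR a) OR a)) AND b

(c AND ((c OR a) OR a)) AND b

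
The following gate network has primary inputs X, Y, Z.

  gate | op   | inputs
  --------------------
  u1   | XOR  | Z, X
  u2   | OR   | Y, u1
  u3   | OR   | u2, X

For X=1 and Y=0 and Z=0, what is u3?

1

u1 = 0 XOR 1 = 1
u2 = 0 OR 1 = 1
u3 = 1 OR 1 = 1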